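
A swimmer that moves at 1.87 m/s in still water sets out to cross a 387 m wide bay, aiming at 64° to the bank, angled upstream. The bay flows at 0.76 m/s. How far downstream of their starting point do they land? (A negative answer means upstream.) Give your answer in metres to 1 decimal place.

-13.8 m

Perpendicular speed = 1.681 m/s; crossing time = 387 / 1.681 = 230.255 s.
Net downstream speed = -0.060 m/s.
Drift = -0.060 × 230.255 = -13.759 m (upstream).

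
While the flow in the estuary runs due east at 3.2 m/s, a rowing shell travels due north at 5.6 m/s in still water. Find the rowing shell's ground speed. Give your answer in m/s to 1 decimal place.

Taking east as x and north as y: velocity relative to the water = (0.000, 5.600) m/s; the water relative to ground = (3.200, 0.000) m/s.
Velocity relative to ground = (0.000, 5.600) + (3.200, 0.000) = (3.200, 5.600) m/s.
Speed = |(3.200, 5.600)| = 6.450 m/s.

6.4 m/s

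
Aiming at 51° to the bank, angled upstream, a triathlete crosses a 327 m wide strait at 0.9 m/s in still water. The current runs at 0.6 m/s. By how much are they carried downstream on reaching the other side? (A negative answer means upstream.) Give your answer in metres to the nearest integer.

16 m

Perpendicular speed = 0.699 m/s; crossing time = 327 / 0.699 = 467.523 s.
Net downstream speed = 0.034 m/s.
Drift = 0.034 × 467.523 = 15.714 m (downstream).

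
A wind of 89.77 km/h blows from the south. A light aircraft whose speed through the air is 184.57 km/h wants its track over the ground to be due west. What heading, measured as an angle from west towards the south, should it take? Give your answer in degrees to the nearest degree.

The wind pushes perpendicular to the desired track; the heading must have a component into the wind equal to 89.77 km/h: 184.57 sin θ = 89.77.
sin θ = 0.4864, so θ = 29.103°.

29°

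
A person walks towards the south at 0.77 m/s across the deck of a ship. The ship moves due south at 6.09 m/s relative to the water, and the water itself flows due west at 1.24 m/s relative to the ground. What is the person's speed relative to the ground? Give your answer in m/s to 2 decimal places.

6.97 m/s

In east/north components (m/s): person relative to ship = (0.000, -0.770); ship relative to water = (0.000, -6.090); water relative to ground = (-1.240, 0.000).
Sum = (-1.240, -6.860) m/s.
Speed = |(-1.240, -6.860)| = 6.971 m/s.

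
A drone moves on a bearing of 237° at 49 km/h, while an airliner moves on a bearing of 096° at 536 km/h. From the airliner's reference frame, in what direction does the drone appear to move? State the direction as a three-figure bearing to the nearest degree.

273°

Taking east as x and north as y: drone velocity = (-41.095, -26.687) km/h; airliner velocity = (533.064, -56.027) km/h.
Velocity of drone relative to airliner = (-41.095, -26.687) − (533.064, -56.027) = (-574.159, 29.340) km/h.
Bearing = atan2(-574.16, 29.34) = 272.93° clockwise from north.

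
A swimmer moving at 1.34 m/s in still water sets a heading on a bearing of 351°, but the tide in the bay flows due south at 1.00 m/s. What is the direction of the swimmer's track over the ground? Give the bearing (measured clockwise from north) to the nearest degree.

327°

Taking east as x and north as y: velocity relative to the water = (-0.210, 1.324) m/s; the water relative to ground = (0.000, -1.000) m/s.
Velocity relative to ground = (-0.210, 1.324) + (0.000, -1.000) = (-0.210, 0.324) m/s.
Bearing = atan2(-0.21, 0.32) = 327.06° clockwise from north.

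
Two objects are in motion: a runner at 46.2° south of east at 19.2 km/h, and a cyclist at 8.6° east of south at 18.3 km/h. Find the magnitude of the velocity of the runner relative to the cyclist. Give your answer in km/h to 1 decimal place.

11.4 km/h

Taking east as x and north as y: runner velocity = (13.289, -13.858) km/h; cyclist velocity = (2.736, -18.094) km/h.
Velocity of runner relative to cyclist = (13.289, -13.858) − (2.736, -18.094) = (10.553, 4.236) km/h.
Magnitude = |(10.553, 4.236)| = 11.371 km/h.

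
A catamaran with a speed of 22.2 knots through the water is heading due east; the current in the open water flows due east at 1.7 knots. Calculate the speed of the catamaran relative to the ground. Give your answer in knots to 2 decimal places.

Taking east as x and north as y: velocity relative to the water = (22.200, 0.000) knots; the water relative to ground = (1.700, 0.000) knots.
Velocity relative to ground = (22.200, 0.000) + (1.700, 0.000) = (23.900, 0.000) knots.
Speed = |(23.900, 0.000)| = 23.900 knots.

23.90 knots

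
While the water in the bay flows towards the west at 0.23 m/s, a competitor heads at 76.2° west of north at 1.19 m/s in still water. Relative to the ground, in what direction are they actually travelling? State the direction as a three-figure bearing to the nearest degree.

282°

Taking east as x and north as y: velocity relative to the water = (-1.156, 0.284) m/s; the water relative to ground = (-0.230, 0.000) m/s.
Velocity relative to ground = (-1.156, 0.284) + (-0.230, 0.000) = (-1.386, 0.284) m/s.
Bearing = atan2(-1.39, 0.28) = 281.58° clockwise from north.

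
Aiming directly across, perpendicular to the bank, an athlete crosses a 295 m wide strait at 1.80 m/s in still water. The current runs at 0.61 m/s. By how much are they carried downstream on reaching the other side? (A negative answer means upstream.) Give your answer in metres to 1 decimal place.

Perpendicular speed = 1.800 m/s; crossing time = 295 / 1.800 = 163.889 s.
Net downstream speed = 0.610 m/s.
Drift = 0.610 × 163.889 = 99.972 m (downstream).

100.0 m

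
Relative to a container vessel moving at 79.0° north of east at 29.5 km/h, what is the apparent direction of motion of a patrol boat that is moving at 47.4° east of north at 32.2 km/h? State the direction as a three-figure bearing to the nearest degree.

Taking east as x and north as y: patrol boat velocity = (23.702, 21.795) km/h; container vessel velocity = (5.629, 28.958) km/h.
Velocity of patrol boat relative to container vessel = (23.702, 21.795) − (5.629, 28.958) = (18.073, -7.163) km/h.
Bearing = atan2(18.07, -7.16) = 111.62° clockwise from north.

112°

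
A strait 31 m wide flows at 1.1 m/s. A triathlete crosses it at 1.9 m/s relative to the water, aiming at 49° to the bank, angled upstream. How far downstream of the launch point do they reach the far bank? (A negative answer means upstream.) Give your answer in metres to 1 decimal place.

Perpendicular speed = 1.434 m/s; crossing time = 31 / 1.434 = 21.619 s.
Net downstream speed = -0.147 m/s.
Drift = -0.147 × 21.619 = -3.167 m (upstream).

-3.2 m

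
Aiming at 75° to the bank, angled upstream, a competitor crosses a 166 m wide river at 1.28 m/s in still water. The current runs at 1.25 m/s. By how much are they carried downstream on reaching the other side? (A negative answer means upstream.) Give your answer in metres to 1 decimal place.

123.3 m

Perpendicular speed = 1.236 m/s; crossing time = 166 / 1.236 = 134.262 s.
Net downstream speed = 0.919 m/s.
Drift = 0.919 × 134.262 = 123.348 m (downstream).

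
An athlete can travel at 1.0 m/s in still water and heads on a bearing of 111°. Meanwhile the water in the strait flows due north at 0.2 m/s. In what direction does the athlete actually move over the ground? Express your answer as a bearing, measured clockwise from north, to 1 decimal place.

Taking east as x and north as y: velocity relative to the water = (0.934, -0.358) m/s; the water relative to ground = (0.000, 0.200) m/s.
Velocity relative to ground = (0.934, -0.358) + (0.000, 0.200) = (0.934, -0.158) m/s.
Bearing = atan2(0.93, -0.16) = 99.63° clockwise from north.

099.6°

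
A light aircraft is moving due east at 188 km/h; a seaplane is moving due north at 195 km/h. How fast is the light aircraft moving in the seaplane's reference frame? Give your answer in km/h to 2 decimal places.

Taking east as x and north as y: light aircraft velocity = (188.000, 0.000) km/h; seaplane velocity = (0.000, 195.000) km/h.
Velocity of light aircraft relative to seaplane = (188.000, 0.000) − (0.000, 195.000) = (188.000, -195.000) km/h.
Magnitude = |(188.000, -195.000)| = 270.867 km/h.

270.87 km/h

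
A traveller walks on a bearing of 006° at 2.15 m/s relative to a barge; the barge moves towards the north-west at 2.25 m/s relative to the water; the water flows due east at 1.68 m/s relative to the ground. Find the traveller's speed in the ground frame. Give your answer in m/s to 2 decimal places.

In east/north components (m/s): traveller relative to barge = (0.225, 2.138); barge relative to water = (-1.591, 1.591); water relative to ground = (1.680, 0.000).
Sum = (0.314, 3.729) m/s.
Speed = |(0.314, 3.729)| = 3.742 m/s.

3.74 m/s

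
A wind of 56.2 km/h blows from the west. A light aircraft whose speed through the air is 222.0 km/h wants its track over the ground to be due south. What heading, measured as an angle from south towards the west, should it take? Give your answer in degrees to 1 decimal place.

The wind pushes perpendicular to the desired track; the heading must have a component into the wind equal to 56.2 km/h: 222.0 sin θ = 56.2.
sin θ = 0.2532, so θ = 14.664°.

14.7°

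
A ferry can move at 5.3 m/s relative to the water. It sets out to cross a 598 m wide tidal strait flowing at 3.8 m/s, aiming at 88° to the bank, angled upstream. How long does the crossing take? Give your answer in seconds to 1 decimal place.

The component of the ferry's velocity perpendicular to the bank is 5.3 × sin 88° = 5.297 m/s.
The flow acts along the bank and has no component across it.
Time = 598 / 5.297 = 112.899 s.

112.9 s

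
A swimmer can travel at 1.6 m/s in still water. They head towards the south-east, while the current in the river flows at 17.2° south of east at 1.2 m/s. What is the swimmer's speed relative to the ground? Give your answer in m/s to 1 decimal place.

Taking east as x and north as y: velocity relative to the water = (1.131, -1.131) m/s; the water relative to ground = (1.146, -0.355) m/s.
Velocity relative to ground = (1.131, -1.131) + (1.146, -0.355) = (2.278, -1.486) m/s.
Speed = |(2.278, -1.486)| = 2.720 m/s.

2.7 m/s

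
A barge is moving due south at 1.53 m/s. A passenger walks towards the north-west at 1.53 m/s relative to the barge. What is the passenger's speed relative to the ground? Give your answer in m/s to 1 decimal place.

Taking east as x and north as y: barge velocity = (0.000, -1.530) m/s; passenger velocity relative to barge = (-1.082, 1.082) m/s.
Velocity relative to ground = (0.000, -1.530) + (-1.082, 1.082) = (-1.082, -0.448) m/s.
Speed = |(-1.082, -0.448)| = 1.171 m/s.

1.2 m/s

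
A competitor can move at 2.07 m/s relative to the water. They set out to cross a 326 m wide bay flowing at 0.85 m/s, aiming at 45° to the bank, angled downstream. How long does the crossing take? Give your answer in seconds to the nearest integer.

The component of the competitor's velocity perpendicular to the bank is 2.07 × sin 45° = 1.464 m/s.
Only the cross-stream component determines the crossing time; the current contributes nothing perpendicular to the bank.
Time = 326 / 1.464 = 222.722 s.

223 s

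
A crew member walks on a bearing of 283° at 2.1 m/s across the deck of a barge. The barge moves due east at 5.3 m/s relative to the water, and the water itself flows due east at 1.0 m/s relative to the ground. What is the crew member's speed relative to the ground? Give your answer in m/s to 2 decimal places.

4.28 m/s

In east/north components (m/s): crew member relative to barge = (-2.046, 0.472); barge relative to water = (5.300, 0.000); water relative to ground = (1.000, 0.000).
Sum = (4.254, 0.472) m/s.
Speed = |(4.254, 0.472)| = 4.280 m/s.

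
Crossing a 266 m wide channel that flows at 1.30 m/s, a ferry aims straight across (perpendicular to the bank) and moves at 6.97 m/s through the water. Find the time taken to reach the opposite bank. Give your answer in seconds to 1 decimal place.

38.2 s

The component of the ferry's velocity perpendicular to the bank is 6.97 m/s.
The flow acts along the bank and has no component across it.
Time = 266 / 6.970 = 38.164 s.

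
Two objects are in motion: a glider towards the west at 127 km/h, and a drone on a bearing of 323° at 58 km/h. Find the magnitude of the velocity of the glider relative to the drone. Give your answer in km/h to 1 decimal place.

103.1 km/h

Taking east as x and north as y: glider velocity = (-127.000, 0.000) km/h; drone velocity = (-34.905, 46.321) km/h.
Velocity of glider relative to drone = (-127.000, 0.000) − (-34.905, 46.321) = (-92.095, -46.321) km/h.
Magnitude = |(-92.095, -46.321)| = 103.088 km/h.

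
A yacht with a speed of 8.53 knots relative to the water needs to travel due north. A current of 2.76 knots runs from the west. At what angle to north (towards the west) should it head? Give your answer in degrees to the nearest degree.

19°

The current pushes perpendicular to the desired track; the heading must have a component into the current equal to 2.76 knots: 8.53 sin θ = 2.76.
sin θ = 0.3236, so θ = 18.879°.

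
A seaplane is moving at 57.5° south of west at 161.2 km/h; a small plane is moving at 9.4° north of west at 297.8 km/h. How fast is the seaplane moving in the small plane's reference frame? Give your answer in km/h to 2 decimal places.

Taking east as x and north as y: seaplane velocity = (-86.613, -135.955) km/h; small plane velocity = (-293.801, 48.638) km/h.
Velocity of seaplane relative to small plane = (-86.613, -135.955) − (-293.801, 48.638) = (207.188, -184.593) km/h.
Magnitude = |(207.188, -184.593)| = 277.492 km/h.

277.49 km/h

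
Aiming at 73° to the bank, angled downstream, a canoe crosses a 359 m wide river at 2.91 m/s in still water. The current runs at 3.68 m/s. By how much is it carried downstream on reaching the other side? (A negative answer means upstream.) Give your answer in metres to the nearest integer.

584 m

Perpendicular speed = 2.783 m/s; crossing time = 359 / 2.783 = 129.005 s.
Net downstream speed = 4.531 m/s.
Drift = 4.531 × 129.005 = 584.494 m (downstream).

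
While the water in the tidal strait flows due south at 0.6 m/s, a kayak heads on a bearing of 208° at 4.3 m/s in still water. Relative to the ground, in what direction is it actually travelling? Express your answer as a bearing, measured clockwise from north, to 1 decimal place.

204.7°

Taking east as x and north as y: velocity relative to the water = (-2.019, -3.797) m/s; the water relative to ground = (0.000, -0.600) m/s.
Velocity relative to ground = (-2.019, -3.797) + (0.000, -0.600) = (-2.019, -4.397) m/s.
Bearing = atan2(-2.02, -4.40) = 204.66° clockwise from north.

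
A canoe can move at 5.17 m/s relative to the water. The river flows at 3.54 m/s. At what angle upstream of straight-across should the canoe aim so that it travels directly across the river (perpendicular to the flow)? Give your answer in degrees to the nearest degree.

To cancel the current, the upstream component of the canoe's velocity must equal the flow: 5.17 sin θ = 3.54.
sin θ = 3.54 / 5.17 = 0.6847.
θ = arcsin(0.6847) = 43.214°.

43°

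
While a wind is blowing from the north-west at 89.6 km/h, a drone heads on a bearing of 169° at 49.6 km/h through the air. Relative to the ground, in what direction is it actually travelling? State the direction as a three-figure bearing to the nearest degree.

147°

Taking east as x and north as y: velocity relative to the air = (9.464, -48.689) km/h; the air relative to ground = (63.357, -63.357) km/h.
Velocity relative to ground = (9.464, -48.689) + (63.357, -63.357) = (72.821, -112.045) km/h.
Bearing = atan2(72.82, -112.05) = 146.98° clockwise from north.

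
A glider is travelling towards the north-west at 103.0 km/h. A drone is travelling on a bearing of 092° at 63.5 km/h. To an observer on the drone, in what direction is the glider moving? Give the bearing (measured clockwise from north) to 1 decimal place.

Taking east as x and north as y: glider velocity = (-72.832, 72.832) km/h; drone velocity = (63.461, -2.216) km/h.
Velocity of glider relative to drone = (-72.832, 72.832) − (63.461, -2.216) = (-136.293, 75.048) km/h.
Bearing = atan2(-136.29, 75.05) = 298.84° clockwise from north.

298.8°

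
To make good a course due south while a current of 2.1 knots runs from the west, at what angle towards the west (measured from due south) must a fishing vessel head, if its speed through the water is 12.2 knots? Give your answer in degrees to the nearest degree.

The current pushes perpendicular to the desired track; the heading must have a component into the current equal to 2.1 knots: 12.2 sin θ = 2.1.
sin θ = 0.1721, so θ = 9.912°.

10°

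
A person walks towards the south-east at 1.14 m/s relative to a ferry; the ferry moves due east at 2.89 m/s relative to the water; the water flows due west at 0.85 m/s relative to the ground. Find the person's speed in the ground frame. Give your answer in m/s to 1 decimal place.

3.0 m/s

In east/north components (m/s): person relative to ferry = (0.806, -0.806); ferry relative to water = (2.890, 0.000); water relative to ground = (-0.850, 0.000).
Sum = (2.846, -0.806) m/s.
Speed = |(2.846, -0.806)| = 2.958 m/s.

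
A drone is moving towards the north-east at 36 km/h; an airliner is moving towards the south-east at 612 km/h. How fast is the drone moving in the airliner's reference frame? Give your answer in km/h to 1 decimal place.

Taking east as x and north as y: drone velocity = (25.456, 25.456) km/h; airliner velocity = (432.749, -432.749) km/h.
Velocity of drone relative to airliner = (25.456, 25.456) − (432.749, -432.749) = (-407.294, 458.205) km/h.
Magnitude = |(-407.294, 458.205)| = 613.058 km/h.

613.1 km/h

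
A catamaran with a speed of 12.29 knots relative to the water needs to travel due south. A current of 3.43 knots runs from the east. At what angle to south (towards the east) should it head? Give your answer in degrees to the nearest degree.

The current pushes perpendicular to the desired track; the heading must have a component into the current equal to 3.43 knots: 12.29 sin θ = 3.43.
sin θ = 0.2791, so θ = 16.206°.

16°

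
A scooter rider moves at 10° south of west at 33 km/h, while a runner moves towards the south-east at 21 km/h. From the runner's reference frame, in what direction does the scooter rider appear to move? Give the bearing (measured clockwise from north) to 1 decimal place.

Taking east as x and north as y: scooter rider velocity = (-32.499, -5.730) km/h; runner velocity = (14.849, -14.849) km/h.
Velocity of scooter rider relative to runner = (-32.499, -5.730) − (14.849, -14.849) = (-47.348, 9.119) km/h.
Bearing = atan2(-47.35, 9.12) = 280.90° clockwise from north.

280.9°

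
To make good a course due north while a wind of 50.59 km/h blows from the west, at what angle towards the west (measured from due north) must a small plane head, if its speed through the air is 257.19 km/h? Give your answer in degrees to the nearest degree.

The wind pushes perpendicular to the desired track; the heading must have a component into the wind equal to 50.59 km/h: 257.19 sin θ = 50.59.
sin θ = 0.1967, so θ = 11.344°.

11°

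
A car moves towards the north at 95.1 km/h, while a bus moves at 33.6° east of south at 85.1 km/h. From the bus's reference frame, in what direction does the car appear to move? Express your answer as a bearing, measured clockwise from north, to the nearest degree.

344°

Taking east as x and north as y: car velocity = (0.000, 95.100) km/h; bus velocity = (47.094, -70.882) km/h.
Velocity of car relative to bus = (0.000, 95.100) − (47.094, -70.882) = (-47.094, 165.982) km/h.
Bearing = atan2(-47.09, 165.98) = 344.16° clockwise from north.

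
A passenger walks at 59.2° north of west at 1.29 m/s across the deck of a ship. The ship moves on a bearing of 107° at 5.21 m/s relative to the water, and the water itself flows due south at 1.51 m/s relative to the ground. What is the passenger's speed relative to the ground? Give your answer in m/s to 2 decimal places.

4.73 m/s

In east/north components (m/s): passenger relative to ship = (-0.661, 1.108); ship relative to water = (4.982, -1.523); water relative to ground = (0.000, -1.510).
Sum = (4.322, -1.925) m/s.
Speed = |(4.322, -1.925)| = 4.731 m/s.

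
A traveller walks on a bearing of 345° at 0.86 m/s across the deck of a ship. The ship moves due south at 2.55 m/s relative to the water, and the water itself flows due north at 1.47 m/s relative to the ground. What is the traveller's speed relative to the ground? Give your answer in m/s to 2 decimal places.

0.33 m/s

In east/north components (m/s): traveller relative to ship = (-0.223, 0.831); ship relative to water = (0.000, -2.550); water relative to ground = (0.000, 1.470).
Sum = (-0.223, -0.249) m/s.
Speed = |(-0.223, -0.249)| = 0.334 m/s.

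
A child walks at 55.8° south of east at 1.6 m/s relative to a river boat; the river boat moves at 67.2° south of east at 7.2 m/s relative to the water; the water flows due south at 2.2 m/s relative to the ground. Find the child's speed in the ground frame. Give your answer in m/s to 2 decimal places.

In east/north components (m/s): child relative to river boat = (0.899, -1.323); river boat relative to water = (2.790, -6.637); water relative to ground = (0.000, -2.200).
Sum = (3.689, -10.161) m/s.
Speed = |(3.689, -10.161)| = 10.810 m/s.

10.81 m/s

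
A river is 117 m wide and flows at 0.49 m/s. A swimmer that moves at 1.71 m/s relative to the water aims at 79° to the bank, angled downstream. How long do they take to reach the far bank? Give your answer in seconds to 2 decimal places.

The component of the swimmer's velocity perpendicular to the bank is 1.71 × sin 79° = 1.679 m/s.
Only the cross-stream component determines the crossing time; the current contributes nothing perpendicular to the bank.
Time = 117 / 1.679 = 69.702 s.

69.70 s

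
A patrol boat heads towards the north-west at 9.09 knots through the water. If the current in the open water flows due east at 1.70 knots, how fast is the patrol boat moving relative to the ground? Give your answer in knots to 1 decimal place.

8.0 knots

Taking east as x and north as y: velocity relative to the water = (-6.428, 6.428) knots; the water relative to ground = (1.700, 0.000) knots.
Velocity relative to ground = (-6.428, 6.428) + (1.700, 0.000) = (-4.728, 6.428) knots.
Speed = |(-4.728, 6.428)| = 7.979 knots.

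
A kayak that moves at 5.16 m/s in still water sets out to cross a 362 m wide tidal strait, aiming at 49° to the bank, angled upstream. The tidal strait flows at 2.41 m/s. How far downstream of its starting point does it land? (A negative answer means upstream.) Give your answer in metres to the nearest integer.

-91 m

Perpendicular speed = 3.894 m/s; crossing time = 362 / 3.894 = 92.956 s.
Net downstream speed = -0.975 m/s.
Drift = -0.975 × 92.956 = -90.657 m (upstream).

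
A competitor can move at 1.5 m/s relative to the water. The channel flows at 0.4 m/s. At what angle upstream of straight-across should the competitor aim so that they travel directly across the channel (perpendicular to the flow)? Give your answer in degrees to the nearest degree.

15°

To cancel the current, the upstream component of the competitor's velocity must equal the flow: 1.5 sin θ = 0.4.
sin θ = 0.4 / 1.5 = 0.2667.
θ = arcsin(0.2667) = 15.466°.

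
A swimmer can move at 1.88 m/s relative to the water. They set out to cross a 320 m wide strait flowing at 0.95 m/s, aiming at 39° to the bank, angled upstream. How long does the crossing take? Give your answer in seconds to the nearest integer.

The component of the swimmer's velocity perpendicular to the bank is 1.88 × sin 39° = 1.183 m/s.
Only the cross-stream component determines the crossing time; the current contributes nothing perpendicular to the bank.
Time = 320 / 1.183 = 270.471 s.

270 s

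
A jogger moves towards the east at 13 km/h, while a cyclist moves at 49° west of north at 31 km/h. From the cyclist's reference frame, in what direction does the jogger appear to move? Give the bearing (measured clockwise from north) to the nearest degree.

Taking east as x and north as y: jogger velocity = (13.000, 0.000) km/h; cyclist velocity = (-23.396, 20.338) km/h.
Velocity of jogger relative to cyclist = (13.000, 0.000) − (-23.396, 20.338) = (36.396, -20.338) km/h.
Bearing = atan2(36.40, -20.34) = 119.20° clockwise from north.

119°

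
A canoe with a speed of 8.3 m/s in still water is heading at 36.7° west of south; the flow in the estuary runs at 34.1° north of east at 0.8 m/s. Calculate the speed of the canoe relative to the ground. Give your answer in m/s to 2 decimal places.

Taking east as x and north as y: velocity relative to the water = (-4.960, -6.655) m/s; the water relative to ground = (0.662, 0.449) m/s.
Velocity relative to ground = (-4.960, -6.655) + (0.662, 0.449) = (-4.298, -6.206) m/s.
Speed = |(-4.298, -6.206)| = 7.549 m/s.

7.55 m/s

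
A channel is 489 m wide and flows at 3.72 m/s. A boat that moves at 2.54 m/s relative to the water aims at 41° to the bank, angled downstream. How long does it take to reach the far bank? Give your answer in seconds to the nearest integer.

293 s

The component of the boat's velocity perpendicular to the bank is 2.54 × sin 41° = 1.666 m/s.
The current is parallel to the bank, so it does not affect the crossing time.
Time = 489 / 1.666 = 293.449 s.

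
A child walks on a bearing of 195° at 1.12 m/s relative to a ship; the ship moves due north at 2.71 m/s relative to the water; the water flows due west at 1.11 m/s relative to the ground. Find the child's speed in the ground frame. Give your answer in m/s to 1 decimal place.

2.1 m/s

In east/north components (m/s): child relative to ship = (-0.290, -1.082); ship relative to water = (0.000, 2.710); water relative to ground = (-1.110, 0.000).
Sum = (-1.400, 1.628) m/s.
Speed = |(-1.400, 1.628)| = 2.147 m/s.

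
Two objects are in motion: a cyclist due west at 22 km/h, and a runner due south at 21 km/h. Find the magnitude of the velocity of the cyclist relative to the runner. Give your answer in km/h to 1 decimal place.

Taking east as x and north as y: cyclist velocity = (-22.000, 0.000) km/h; runner velocity = (0.000, -21.000) km/h.
Velocity of cyclist relative to runner = (-22.000, 0.000) − (0.000, -21.000) = (-22.000, 21.000) km/h.
Magnitude = |(-22.000, 21.000)| = 30.414 km/h.

30.4 km/h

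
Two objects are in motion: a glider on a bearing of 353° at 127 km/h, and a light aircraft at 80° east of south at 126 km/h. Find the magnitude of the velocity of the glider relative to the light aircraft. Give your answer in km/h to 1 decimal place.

203.4 km/h

Taking east as x and north as y: glider velocity = (-15.477, 126.053) km/h; light aircraft velocity = (124.086, -21.880) km/h.
Velocity of glider relative to light aircraft = (-15.477, 126.053) − (124.086, -21.880) = (-139.563, 147.933) km/h.
Magnitude = |(-139.563, 147.933)| = 203.377 km/h.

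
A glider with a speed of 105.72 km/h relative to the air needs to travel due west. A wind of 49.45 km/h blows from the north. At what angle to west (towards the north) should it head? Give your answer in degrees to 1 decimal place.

27.9°

The wind pushes perpendicular to the desired track; the heading must have a component into the wind equal to 49.45 km/h: 105.72 sin θ = 49.45.
sin θ = 0.4677, so θ = 27.888°.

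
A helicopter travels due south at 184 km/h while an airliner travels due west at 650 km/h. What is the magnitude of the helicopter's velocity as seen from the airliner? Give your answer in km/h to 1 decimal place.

Taking east as x and north as y: helicopter velocity = (0.000, -184.000) km/h; airliner velocity = (-650.000, 0.000) km/h.
Velocity of helicopter relative to airliner = (0.000, -184.000) − (-650.000, 0.000) = (650.000, -184.000) km/h.
Magnitude = |(650.000, -184.000)| = 675.541 km/h.

675.5 km/h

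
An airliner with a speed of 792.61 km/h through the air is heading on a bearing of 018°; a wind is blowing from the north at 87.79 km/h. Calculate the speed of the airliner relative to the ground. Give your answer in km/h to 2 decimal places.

709.64 km/h

Taking east as x and north as y: velocity relative to the air = (244.930, 753.817) km/h; the air relative to ground = (0.000, -87.790) km/h.
Velocity relative to ground = (244.930, 753.817) + (0.000, -87.790) = (244.930, 666.027) km/h.
Speed = |(244.930, 666.027)| = 709.635 km/h.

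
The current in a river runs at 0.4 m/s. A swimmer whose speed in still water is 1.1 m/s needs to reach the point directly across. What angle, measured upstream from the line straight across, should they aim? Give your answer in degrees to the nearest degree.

To cancel the current, the upstream component of the swimmer's velocity must equal the flow: 1.1 sin θ = 0.4.
sin θ = 0.4 / 1.1 = 0.3636.
θ = arcsin(0.3636) = 21.324°.

21°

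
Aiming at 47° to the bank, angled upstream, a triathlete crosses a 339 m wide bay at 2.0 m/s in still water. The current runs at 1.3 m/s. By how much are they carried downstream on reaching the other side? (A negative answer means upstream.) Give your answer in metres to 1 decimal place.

-14.8 m

Perpendicular speed = 1.463 m/s; crossing time = 339 / 1.463 = 231.762 s.
Net downstream speed = -0.064 m/s.
Drift = -0.064 × 231.762 = -14.832 m (upstream).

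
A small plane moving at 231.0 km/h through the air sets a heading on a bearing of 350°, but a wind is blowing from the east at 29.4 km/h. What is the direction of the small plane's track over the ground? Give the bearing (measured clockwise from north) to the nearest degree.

343°

Taking east as x and north as y: velocity relative to the air = (-40.113, 227.491) km/h; the air relative to ground = (-29.400, 0.000) km/h.
Velocity relative to ground = (-40.113, 227.491) + (-29.400, 0.000) = (-69.513, 227.491) km/h.
Bearing = atan2(-69.51, 227.49) = 343.01° clockwise from north.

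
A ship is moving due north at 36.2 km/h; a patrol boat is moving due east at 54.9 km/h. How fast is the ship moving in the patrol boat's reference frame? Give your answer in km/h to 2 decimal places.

65.76 km/h

Taking east as x and north as y: ship velocity = (0.000, 36.200) km/h; patrol boat velocity = (54.900, 0.000) km/h.
Velocity of ship relative to patrol boat = (0.000, 36.200) − (54.900, 0.000) = (-54.900, 36.200) km/h.
Magnitude = |(-54.900, 36.200)| = 65.761 km/h.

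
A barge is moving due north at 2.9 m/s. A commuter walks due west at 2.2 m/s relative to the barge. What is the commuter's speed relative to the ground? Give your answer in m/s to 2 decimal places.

Taking east as x and north as y: barge velocity = (0.000, 2.900) m/s; commuter velocity relative to barge = (-2.200, 0.000) m/s.
Velocity relative to ground = (0.000, 2.900) + (-2.200, 0.000) = (-2.200, 2.900) m/s.
Speed = |(-2.200, 2.900)| = 3.640 m/s.

3.64 m/s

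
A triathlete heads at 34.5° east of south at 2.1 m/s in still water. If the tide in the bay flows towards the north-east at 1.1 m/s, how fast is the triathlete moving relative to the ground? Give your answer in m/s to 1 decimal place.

Taking east as x and north as y: velocity relative to the water = (1.189, -1.731) m/s; the water relative to ground = (0.778, 0.778) m/s.
Velocity relative to ground = (1.189, -1.731) + (0.778, 0.778) = (1.967, -0.953) m/s.
Speed = |(1.967, -0.953)| = 2.186 m/s.

2.2 m/s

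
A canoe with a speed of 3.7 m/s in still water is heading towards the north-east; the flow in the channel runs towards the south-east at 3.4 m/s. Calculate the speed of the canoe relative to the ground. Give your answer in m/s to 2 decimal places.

5.02 m/s

Taking east as x and north as y: velocity relative to the water = (2.616, 2.616) m/s; the water relative to ground = (2.404, -2.404) m/s.
Velocity relative to ground = (2.616, 2.616) + (2.404, -2.404) = (5.020, 0.212) m/s.
Speed = |(5.020, 0.212)| = 5.025 m/s.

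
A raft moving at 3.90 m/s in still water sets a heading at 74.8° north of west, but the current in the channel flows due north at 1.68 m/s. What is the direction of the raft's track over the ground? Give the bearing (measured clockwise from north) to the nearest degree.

349°

Taking east as x and north as y: velocity relative to the water = (-1.023, 3.764) m/s; the water relative to ground = (0.000, 1.680) m/s.
Velocity relative to ground = (-1.023, 3.764) + (0.000, 1.680) = (-1.023, 5.444) m/s.
Bearing = atan2(-1.02, 5.44) = 349.36° clockwise from north.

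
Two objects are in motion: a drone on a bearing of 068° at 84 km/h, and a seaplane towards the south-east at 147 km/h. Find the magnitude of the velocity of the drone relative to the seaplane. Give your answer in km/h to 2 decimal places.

137.90 km/h

Taking east as x and north as y: drone velocity = (77.883, 31.467) km/h; seaplane velocity = (103.945, -103.945) km/h.
Velocity of drone relative to seaplane = (77.883, 31.467) − (103.945, -103.945) = (-26.061, 135.412) km/h.
Magnitude = |(-26.061, 135.412)| = 137.897 km/h.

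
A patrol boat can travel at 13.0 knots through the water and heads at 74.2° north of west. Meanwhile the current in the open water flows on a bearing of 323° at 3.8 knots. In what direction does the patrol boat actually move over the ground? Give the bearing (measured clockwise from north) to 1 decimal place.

339.5°

Taking east as x and north as y: velocity relative to the water = (-3.540, 12.509) knots; the water relative to ground = (-2.287, 3.035) knots.
Velocity relative to ground = (-3.540, 12.509) + (-2.287, 3.035) = (-5.827, 15.544) knots.
Bearing = atan2(-5.83, 15.54) = 339.45° clockwise from north.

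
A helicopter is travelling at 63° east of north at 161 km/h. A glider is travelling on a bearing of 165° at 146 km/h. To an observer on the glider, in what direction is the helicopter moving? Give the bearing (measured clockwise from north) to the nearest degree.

026°

Taking east as x and north as y: helicopter velocity = (143.452, 73.092) km/h; glider velocity = (37.788, -141.025) km/h.
Velocity of helicopter relative to glider = (143.452, 73.092) − (37.788, -141.025) = (105.664, 214.118) km/h.
Bearing = atan2(105.66, 214.12) = 26.27° clockwise from north.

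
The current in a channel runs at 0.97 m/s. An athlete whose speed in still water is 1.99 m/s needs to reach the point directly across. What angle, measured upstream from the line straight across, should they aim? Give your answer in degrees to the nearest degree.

To cancel the current, the upstream component of the athlete's velocity must equal the flow: 1.99 sin θ = 0.97.
sin θ = 0.97 / 1.99 = 0.4874.
θ = arcsin(0.4874) = 29.172°.

29°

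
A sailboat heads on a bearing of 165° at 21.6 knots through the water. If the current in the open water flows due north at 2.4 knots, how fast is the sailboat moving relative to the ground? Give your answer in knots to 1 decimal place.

19.3 knots

Taking east as x and north as y: velocity relative to the water = (5.590, -20.864) knots; the water relative to ground = (0.000, 2.400) knots.
Velocity relative to ground = (5.590, -20.864) + (0.000, 2.400) = (5.590, -18.464) knots.
Speed = |(5.590, -18.464)| = 19.292 knots.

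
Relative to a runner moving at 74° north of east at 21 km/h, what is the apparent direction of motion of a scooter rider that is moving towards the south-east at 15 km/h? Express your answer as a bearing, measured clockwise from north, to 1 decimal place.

171.1°

Taking east as x and north as y: scooter rider velocity = (10.607, -10.607) km/h; runner velocity = (5.788, 20.186) km/h.
Velocity of scooter rider relative to runner = (10.607, -10.607) − (5.788, 20.186) = (4.818, -30.793) km/h.
Bearing = atan2(4.82, -30.79) = 171.11° clockwise from north.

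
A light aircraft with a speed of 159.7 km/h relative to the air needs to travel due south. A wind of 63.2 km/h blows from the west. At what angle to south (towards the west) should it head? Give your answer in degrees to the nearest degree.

23°

The wind pushes perpendicular to the desired track; the heading must have a component into the wind equal to 63.2 km/h: 159.7 sin θ = 63.2.
sin θ = 0.3957, so θ = 23.312°.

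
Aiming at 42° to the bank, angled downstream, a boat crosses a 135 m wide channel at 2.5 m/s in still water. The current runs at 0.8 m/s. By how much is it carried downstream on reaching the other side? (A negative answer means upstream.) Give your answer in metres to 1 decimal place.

214.5 m

Perpendicular speed = 1.673 m/s; crossing time = 135 / 1.673 = 80.702 s.
Net downstream speed = 2.658 m/s.
Drift = 2.658 × 80.702 = 214.494 m (downstream).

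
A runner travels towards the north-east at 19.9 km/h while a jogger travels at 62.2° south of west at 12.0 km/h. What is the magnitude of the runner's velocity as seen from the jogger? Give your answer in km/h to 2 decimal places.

Taking east as x and north as y: runner velocity = (14.071, 14.071) km/h; jogger velocity = (-5.597, -10.615) km/h.
Velocity of runner relative to jogger = (14.071, 14.071) − (-5.597, -10.615) = (19.668, 24.686) km/h.
Magnitude = |(19.668, 24.686)| = 31.563 km/h.

31.56 km/h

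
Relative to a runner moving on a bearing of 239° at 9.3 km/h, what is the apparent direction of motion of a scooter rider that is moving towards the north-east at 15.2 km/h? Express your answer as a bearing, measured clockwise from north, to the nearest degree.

050°

Taking east as x and north as y: scooter rider velocity = (10.748, 10.748) km/h; runner velocity = (-7.972, -4.790) km/h.
Velocity of scooter rider relative to runner = (10.748, 10.748) − (-7.972, -4.790) = (18.720, 15.538) km/h.
Bearing = atan2(18.72, 15.54) = 50.31° clockwise from north.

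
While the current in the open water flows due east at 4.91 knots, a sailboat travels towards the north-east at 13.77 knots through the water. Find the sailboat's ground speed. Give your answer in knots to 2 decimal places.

Taking east as x and north as y: velocity relative to the water = (9.737, 9.737) knots; the water relative to ground = (4.910, 0.000) knots.
Velocity relative to ground = (9.737, 9.737) + (4.910, 0.000) = (14.647, 9.737) knots.
Speed = |(14.647, 9.737)| = 17.588 knots.

17.59 knots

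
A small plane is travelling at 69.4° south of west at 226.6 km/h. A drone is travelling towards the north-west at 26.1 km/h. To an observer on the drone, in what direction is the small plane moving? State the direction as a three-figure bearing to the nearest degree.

195°

Taking east as x and north as y: small plane velocity = (-79.727, -212.111) km/h; drone velocity = (-18.455, 18.455) km/h.
Velocity of small plane relative to drone = (-79.727, -212.111) − (-18.455, 18.455) = (-61.272, -230.567) km/h.
Bearing = atan2(-61.27, -230.57) = 194.88° clockwise from north.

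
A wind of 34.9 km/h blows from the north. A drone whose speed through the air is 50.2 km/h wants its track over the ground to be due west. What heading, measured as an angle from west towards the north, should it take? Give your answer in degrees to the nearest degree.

44°

The wind pushes perpendicular to the desired track; the heading must have a component into the wind equal to 34.9 km/h: 50.2 sin θ = 34.9.
sin θ = 0.6952, so θ = 44.045°.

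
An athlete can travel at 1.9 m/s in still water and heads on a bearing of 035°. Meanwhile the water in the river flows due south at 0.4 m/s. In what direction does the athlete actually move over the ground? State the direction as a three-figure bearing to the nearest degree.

Taking east as x and north as y: velocity relative to the water = (1.090, 1.556) m/s; the water relative to ground = (0.000, -0.400) m/s.
Velocity relative to ground = (1.090, 1.556) + (0.000, -0.400) = (1.090, 1.156) m/s.
Bearing = atan2(1.09, 1.16) = 43.30° clockwise from north.

043°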